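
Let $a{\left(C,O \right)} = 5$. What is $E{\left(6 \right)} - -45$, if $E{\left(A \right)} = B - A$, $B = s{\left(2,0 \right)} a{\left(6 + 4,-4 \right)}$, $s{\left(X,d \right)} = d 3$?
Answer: $39$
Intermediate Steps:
$s{\left(X,d \right)} = 3 d$
$B = 0$ ($B = 3 \cdot 0 \cdot 5 = 0 \cdot 5 = 0$)
$E{\left(A \right)} = - A$ ($E{\left(A \right)} = 0 - A = - A$)
$E{\left(6 \right)} - -45 = \left(-1\right) 6 - -45 = -6 + 45 = 39$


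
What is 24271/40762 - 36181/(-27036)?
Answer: 1065500339/551020716 ≈ 1.9337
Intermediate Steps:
24271/40762 - 36181/(-27036) = 24271*(1/40762) - 36181*(-1/27036) = 24271/40762 + 36181/27036 = 1065500339/551020716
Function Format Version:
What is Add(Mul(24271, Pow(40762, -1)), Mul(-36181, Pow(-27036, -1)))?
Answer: Rational(1065500339, 551020716) ≈ 1.9337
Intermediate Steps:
Add(Mul(24271, Pow(40762, -1)), Mul(-36181, Pow(-27036, -1))) = Add(Mul(24271, Rational(1, 40762)), Mul(-36181, Rational(-1, 27036))) = Add(Rational(24271, 40762), Rational(36181, 27036)) = Rational(1065500339, 551020716)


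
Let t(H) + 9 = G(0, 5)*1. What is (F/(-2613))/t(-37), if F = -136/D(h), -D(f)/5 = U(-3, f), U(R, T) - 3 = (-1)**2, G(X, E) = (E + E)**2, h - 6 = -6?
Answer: -34/1188915 ≈ -2.8598e-5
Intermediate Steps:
h = 0 (h = 6 - 6 = 0)
G(X, E) = 4*E**2 (G(X, E) = (2*E)**2 = 4*E**2)
U(R, T) = 4 (U(R, T) = 3 + (-1)**2 = 3 + 1 = 4)
D(f) = -20 (D(f) = -5*4 = -20)
t(H) = 91 (t(H) = -9 + (4*5**2)*1 = -9 + (4*25)*1 = -9 + 100*1 = -9 + 100 = 91)
F = 34/5 (F = -136/(-20) = -1/20*(-136) = 34/5 ≈ 6.8000)
(F/(-2613))/t(-37) = ((34/5)/(-2613))/91 = ((34/5)*(-1/2613))*(1/91) = -34/13065*1/91 = -34/1188915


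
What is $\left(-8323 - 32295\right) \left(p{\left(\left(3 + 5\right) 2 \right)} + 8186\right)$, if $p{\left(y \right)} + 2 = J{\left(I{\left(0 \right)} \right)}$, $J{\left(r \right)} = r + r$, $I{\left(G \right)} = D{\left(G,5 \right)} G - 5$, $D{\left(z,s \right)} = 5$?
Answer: $-332011532$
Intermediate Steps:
$I{\left(G \right)} = -5 + 5 G$ ($I{\left(G \right)} = 5 G - 5 = -5 + 5 G$)
$J{\left(r \right)} = 2 r$
$p{\left(y \right)} = -12$ ($p{\left(y \right)} = -2 + 2 \left(-5 + 5 \cdot 0\right) = -2 + 2 \left(-5 + 0\right) = -2 + 2 \left(-5\right) = -2 - 10 = -12$)
$\left(-8323 - 32295\right) \left(p{\left(\left(3 + 5\right) 2 \right)} + 8186\right) = \left(-8323 - 32295\right) \left(-12 + 8186\right) = \left(-40618\right) 8174 = -332011532$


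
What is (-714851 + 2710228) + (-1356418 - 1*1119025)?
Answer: -480066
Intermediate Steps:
(-714851 + 2710228) + (-1356418 - 1*1119025) = 1995377 + (-1356418 - 1119025) = 1995377 - 2475443 = -480066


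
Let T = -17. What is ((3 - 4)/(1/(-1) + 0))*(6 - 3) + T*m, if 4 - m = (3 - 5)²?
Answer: 3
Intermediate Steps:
m = 0 (m = 4 - (3 - 5)² = 4 - 1*(-2)² = 4 - 1*4 = 4 - 4 = 0)
((3 - 4)/(1/(-1) + 0))*(6 - 3) + T*m = ((3 - 4)/(1/(-1) + 0))*(6 - 3) - 17*0 = -1/(-1 + 0)*3 + 0 = -1/(-1)*3 + 0 = -1*(-1)*3 + 0 = 1*3 + 0 = 3 + 0 = 3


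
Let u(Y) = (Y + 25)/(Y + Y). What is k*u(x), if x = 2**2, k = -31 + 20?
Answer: -319/8 ≈ -39.875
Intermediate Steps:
k = -11
x = 4
u(Y) = (25 + Y)/(2*Y) (u(Y) = (25 + Y)/((2*Y)) = (25 + Y)*(1/(2*Y)) = (25 + Y)/(2*Y))
k*u(x) = -11*(25 + 4)/(2*4) = -11*29/(2*4) = -11*29/8 = -319/8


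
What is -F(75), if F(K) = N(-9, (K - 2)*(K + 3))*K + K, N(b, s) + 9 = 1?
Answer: 525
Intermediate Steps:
N(b, s) = -8 (N(b, s) = -9 + 1 = -8)
F(K) = -7*K (F(K) = -8*K + K = -7*K)
-F(75) = -(-7)*75 = -1*(-525) = 525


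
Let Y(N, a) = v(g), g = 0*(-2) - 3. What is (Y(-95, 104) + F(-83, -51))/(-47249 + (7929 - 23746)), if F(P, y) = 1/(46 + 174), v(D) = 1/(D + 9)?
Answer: -113/41623560 ≈ -2.7148e-6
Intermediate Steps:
g = -3 (g = 0 - 3 = -3)
v(D) = 1/(9 + D)
Y(N, a) = ⅙ (Y(N, a) = 1/(9 - 3) = 1/6 = ⅙)
F(P, y) = 1/220
(Y(-95, 104) + F(-83, -51))/(-47249 + (7929 - 23746)) = (⅙ + 1/220)/(-47249 + (7929 - 23746)) = 113/(660*(-47249 - 15817)) = (113/660)/(-63066) = (113/660)*(-1/63066) = -113/41623560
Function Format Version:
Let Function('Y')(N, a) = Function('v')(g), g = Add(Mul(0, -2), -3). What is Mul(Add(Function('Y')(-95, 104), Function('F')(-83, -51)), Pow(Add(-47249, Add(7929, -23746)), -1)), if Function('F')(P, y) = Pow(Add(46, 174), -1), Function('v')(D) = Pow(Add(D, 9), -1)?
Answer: Rational(-113, 41623560) ≈ -2.7148e-6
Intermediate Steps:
g = -3 (g = Add(0, -3) = -3)
Function('v')(D) = Pow(Add(9, D), -1)
Function('Y')(N, a) = Rational(1, 6) (Function('Y')(N, a) = Pow(Add(9, -3), -1) = Pow(6, -1) = Rational(1, 6))
Function('F')(P, y) = Rational(1, 220) (Function('F')(P, y) = Pow(220, -1) = Rational(1, 220))
Mul(Add(Function('Y')(-95, 104), Function('F')(-83, -51)), Pow(Add(-47249, Add(7929, -23746)), -1)) = Mul(Add(Rational(1, 6), Rational(1, 220)), Pow(Add(-47249, Add(7929, -23746)), -1)) = Mul(Rational(113, 660), Pow(Add(-47249, -15817), -1)) = Mul(Rational(113, 660), Pow(-63066, -1)) = Mul(Rational(113, 660), Rational(-1, 63066)) = Rational(-113, 41623560)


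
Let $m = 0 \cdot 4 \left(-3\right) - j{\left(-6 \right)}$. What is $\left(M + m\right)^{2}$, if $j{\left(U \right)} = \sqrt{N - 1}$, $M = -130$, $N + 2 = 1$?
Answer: $\left(130 + i \sqrt{2}\right)^{2} \approx 16898.0 + 367.7 i$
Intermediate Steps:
$N = -1$ ($N = -2 + 1 = -1$)
$j{\left(U \right)} = i \sqrt{2}$ ($j{\left(U \right)} = \sqrt{-1 - 1} = \sqrt{-2} = i \sqrt{2}$)
$m = - i \sqrt{2}$ ($m = 0 \cdot 4 \left(-3\right) - i \sqrt{2} = 0 \left(-3\right) - i \sqrt{2} = 0 - i \sqrt{2} = - i \sqrt{2} \approx - 1.4142 i$)
$\left(M + m\right)^{2} = \left(-130 - i \sqrt{2}\right)^{2}$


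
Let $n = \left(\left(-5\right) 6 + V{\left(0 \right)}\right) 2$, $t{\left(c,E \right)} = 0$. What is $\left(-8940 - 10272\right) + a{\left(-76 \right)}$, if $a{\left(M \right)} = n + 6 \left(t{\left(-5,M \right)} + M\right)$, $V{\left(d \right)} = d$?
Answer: $-19728$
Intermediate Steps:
$n = -60$ ($n = \left(\left(-5\right) 6 + 0\right) 2 = \left(-30 + 0\right) 2 = \left(-30\right) 2 = -60$)
$a{\left(M \right)} = -60 + 6 M$ ($a{\left(M \right)} = -60 + 6 \left(0 + M\right) = -60 + 6 M$)
$\left(-8940 - 10272\right) + a{\left(-76 \right)} = \left(-8940 - 10272\right) + \left(-60 + 6 \left(-76\right)\right) = -19212 - 516 = -19728$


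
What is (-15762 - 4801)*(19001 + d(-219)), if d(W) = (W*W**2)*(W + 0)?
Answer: -47300586121886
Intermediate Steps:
d(W) = W**4 (d(W) = W**3*W = W**4)
(-15762 - 4801)*(19001 + d(-219)) = (-15762 - 4801)*(19001 + (-219)**4) = -20563*(19001 + 2300257521) = -20563*2300276522 = -47300586121886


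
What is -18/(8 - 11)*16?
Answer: 96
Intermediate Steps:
-18/(8 - 11)*16 = -18/(-3)*16 = -18*(-⅓)*16 = 6*16 = 96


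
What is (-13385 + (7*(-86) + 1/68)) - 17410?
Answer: -2134995/68 ≈ -31397.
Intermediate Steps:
(-13385 + (7*(-86) + 1/68)) - 17410 = (-13385 + (-602 + 1/68)) - 17410 = (-13385 - 40935/68) - 17410 = -951115/68 - 17410 = -2134995/68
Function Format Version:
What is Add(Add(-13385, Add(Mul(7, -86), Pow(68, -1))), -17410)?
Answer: Rational(-2134995, 68) ≈ -31397.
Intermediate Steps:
Add(Add(-13385, Add(Mul(7, -86), Pow(68, -1))), -17410) = Add(Add(-13385, Add(-602, Rational(1, 68))), -17410) = Add(Add(-13385, Rational(-40935, 68)), -17410) = Add(Rational(-951115, 68), -17410) = Rational(-2134995, 68)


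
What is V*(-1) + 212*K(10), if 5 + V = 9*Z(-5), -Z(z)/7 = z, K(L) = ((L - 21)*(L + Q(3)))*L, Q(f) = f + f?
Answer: -373430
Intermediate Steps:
Q(f) = 2*f
K(L) = L*(-21 + L)*(6 + L) (K(L) = ((L - 21)*(L + 2*3))*L = ((-21 + L)*(L + 6))*L = ((-21 + L)*(6 + L))*L = L*(-21 + L)*(6 + L))
Z(z) = -7*z
V = 310 (V = -5 + 9*(-7*(-5)) = -5 + 9*35 = -5 + 315 = 310)
V*(-1) + 212*K(10) = 310*(-1) + 212*(10*(-126 + 10² - 15*10)) = -310 + 212*(10*(-126 + 100 - 150)) = -310 + 212*(10*(-176)) = -310 + 212*(-1760) = -310 - 373120 = -373430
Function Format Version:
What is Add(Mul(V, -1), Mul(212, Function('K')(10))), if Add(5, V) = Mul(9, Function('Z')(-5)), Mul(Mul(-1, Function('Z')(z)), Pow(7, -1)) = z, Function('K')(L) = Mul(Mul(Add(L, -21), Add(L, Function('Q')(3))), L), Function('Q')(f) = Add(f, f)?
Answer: -373430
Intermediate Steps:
Function('Q')(f) = Mul(2, f)
Function('K')(L) = Mul(L, Add(-21, L), Add(6, L)) (Function('K')(L) = Mul(Mul(Add(L, -21), Add(L, Mul(2, 3))), L) = Mul(Mul(Add(-21, L), Add(L, 6)), L) = Mul(Mul(Add(-21, L), Add(6, L)), L) = Mul(L, Add(-21, L), Add(6, L)))
Function('Z')(z) = Mul(-7, z)
V = 310 (V = Add(-5, Mul(9, Mul(-7, -5))) = Add(-5, Mul(9, 35)) = Add(-5, 315) = 310)
Add(Mul(V, -1), Mul(212, Function('K')(10))) = Add(Mul(310, -1), Mul(212, Mul(10, Add(-126, Pow(10, 2), Mul(-15, 10))))) = Add(-310, Mul(212, Mul(10, Add(-126, 100, -150)))) = Add(-310, Mul(212, Mul(10, -176))) = Add(-310, Mul(212, -1760)) = Add(-310, -373120) = -373430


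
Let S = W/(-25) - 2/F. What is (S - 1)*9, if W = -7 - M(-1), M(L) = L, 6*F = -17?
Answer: -207/425 ≈ -0.48706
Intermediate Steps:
F = -17/6 (F = (⅙)*(-17) = -17/6 ≈ -2.8333)
W = -6 (W = -7 - 1*(-1) = -7 + 1 = -6)
S = 402/425 (S = -6/(-25) - 2/(-17/6) = -6*(-1/25) - 2*(-6/17) = 6/25 + 12/17 = 402/425 ≈ 0.94588)
(S - 1)*9 = (402/425 - 1)*9 = -23/425*9 = -207/425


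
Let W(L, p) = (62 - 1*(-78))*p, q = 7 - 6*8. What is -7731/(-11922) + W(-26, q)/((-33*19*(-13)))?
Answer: -1805633/32392074 ≈ -0.055743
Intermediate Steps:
q = -41 (q = 7 - 48 = -41)
W(L, p) = 140*p (W(L, p) = (62 + 78)*p = 140*p)
-7731/(-11922) + W(-26, q)/((-33*19*(-13))) = -7731/(-11922) + (140*(-41))/((-33*19*(-13))) = -7731*(-1/11922) - 5740/((-627*(-13))) = 2577/3974 - 5740/8151 = -1805633/32392074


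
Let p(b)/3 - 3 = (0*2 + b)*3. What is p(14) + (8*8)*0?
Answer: 135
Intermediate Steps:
p(b) = 9 + 9*b (p(b) = 9 + 3*((0*2 + b)*3) = 9 + 3*((0 + b)*3) = 9 + 3*(b*3) = 9 + 3*(3*b) = 9 + 9*b)
p(14) + (8*8)*0 = (9 + 9*14) + (8*8)*0 = (9 + 126) + 64*0 = 135 + 0 = 135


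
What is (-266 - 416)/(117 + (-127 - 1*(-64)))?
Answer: -341/27 ≈ -12.630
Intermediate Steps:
(-266 - 416)/(117 + (-127 - 1*(-64))) = -682/(117 + (-127 + 64)) = -682/(117 - 63) = -682/54 = -682*1/54 = -341/27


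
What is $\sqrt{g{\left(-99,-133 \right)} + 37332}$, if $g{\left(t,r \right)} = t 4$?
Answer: $18 \sqrt{114} \approx 192.19$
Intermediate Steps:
$g{\left(t,r \right)} = 4 t$
$\sqrt{g{\left(-99,-133 \right)} + 37332} = \sqrt{4 \left(-99\right) + 37332} = \sqrt{-396 + 37332} = \sqrt{36936} = 18 \sqrt{114}$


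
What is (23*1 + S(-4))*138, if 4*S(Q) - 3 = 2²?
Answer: 6831/2 ≈ 3415.5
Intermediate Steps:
S(Q) = 7/4 (S(Q) = ¾ + (¼)*2² = ¾ + (¼)*4 = ¾ + 1 = 7/4)
(23*1 + S(-4))*138 = (23*1 + 7/4)*138 = (23 + 7/4)*138 = (99/4)*138 = 6831/2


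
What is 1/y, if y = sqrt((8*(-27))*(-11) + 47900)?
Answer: sqrt(12569)/25138 ≈ 0.0044598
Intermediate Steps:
y = 2*sqrt(12569) (y = sqrt(-216*(-11) + 47900) = sqrt(2376 + 47900) = sqrt(50276) = 2*sqrt(12569) ≈ 224.22)
1/y = 1/(2*sqrt(12569)) = sqrt(12569)/25138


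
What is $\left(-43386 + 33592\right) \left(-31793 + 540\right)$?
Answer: $306091882$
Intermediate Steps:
$\left(-43386 + 33592\right) \left(-31793 + 540\right) = \left(-9794\right) \left(-31253\right) = 306091882$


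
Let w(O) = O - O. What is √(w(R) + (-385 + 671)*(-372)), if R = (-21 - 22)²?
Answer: 2*I*√26598 ≈ 326.18*I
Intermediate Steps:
R = 1849 (R = (-43)² = 1849)
w(O) = 0
√(w(R) + (-385 + 671)*(-372)) = √(0 + (-385 + 671)*(-372)) = √(0 + 286*(-372)) = √(0 - 106392) = √(-106392) = 2*I*√26598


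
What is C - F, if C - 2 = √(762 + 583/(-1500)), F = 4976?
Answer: -4974 + 17*√59295/150 ≈ -4946.4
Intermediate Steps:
C = 2 + 17*√59295/150 (C = 2 + √(762 + 583/(-1500)) = 2 + √(762 + 583*(-1/1500)) = 2 + √(762 - 583/1500) = 2 + √(1142417/1500) = 2 + 17*√59295/150 ≈ 29.597)
C - F = (2 + 17*√59295/150) - 1*4976 = (2 + 17*√59295/150) - 4976 = -4974 + 17*√59295/150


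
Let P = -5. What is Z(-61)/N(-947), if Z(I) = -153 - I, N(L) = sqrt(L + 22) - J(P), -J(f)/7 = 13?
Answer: -4186/4603 + 230*I*sqrt(37)/4603 ≈ -0.90941 + 0.30394*I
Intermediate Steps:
J(f) = -91 (J(f) = -7*13 = -91)
N(L) = 91 + sqrt(22 + L) (N(L) = sqrt(L + 22) - 1*(-91) = sqrt(22 + L) + 91 = 91 + sqrt(22 + L))
Z(-61)/N(-947) = (-153 - 1*(-61))/(91 + sqrt(22 - 947)) = (-153 + 61)/(91 + sqrt(-925)) = -92/(91 + 5*I*sqrt(37))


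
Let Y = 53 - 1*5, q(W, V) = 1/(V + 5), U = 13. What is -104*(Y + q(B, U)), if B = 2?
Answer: -44980/9 ≈ -4997.8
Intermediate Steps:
q(W, V) = 1/(5 + V)
Y = 48 (Y = 53 - 5 = 48)
-104*(Y + q(B, U)) = -104*(48 + 1/(5 + 13)) = -104*(48 + 1/18) = -104*865/18 = -44980/9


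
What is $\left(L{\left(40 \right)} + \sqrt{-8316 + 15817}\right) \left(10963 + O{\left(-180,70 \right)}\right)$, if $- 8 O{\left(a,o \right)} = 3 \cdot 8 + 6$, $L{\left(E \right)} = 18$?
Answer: $\frac{394533}{2} + \frac{43837 \sqrt{7501}}{4} \approx 1.1464 \cdot 10^{6}$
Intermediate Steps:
$O{\left(a,o \right)} = - \frac{15}{4}$ ($O{\left(a,o \right)} = - \frac{3 \cdot 8 + 6}{8} = - \frac{24 + 6}{8} = \left(- \frac{1}{8}\right) 30 = - \frac{15}{4}$)
$\left(L{\left(40 \right)} + \sqrt{-8316 + 15817}\right) \left(10963 + O{\left(-180,70 \right)}\right) = \left(18 + \sqrt{-8316 + 15817}\right) \left(10963 - \frac{15}{4}\right) = \left(18 + \sqrt{7501}\right) \frac{43837}{4} = \frac{394533}{2} + \frac{43837 \sqrt{7501}}{4}$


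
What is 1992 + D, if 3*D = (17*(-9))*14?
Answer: 1278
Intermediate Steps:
D = -714 (D = ((17*(-9))*14)/3 = (-153*14)/3 = (⅓)*(-2142) = -714)
1992 + D = 1992 - 714 = 1278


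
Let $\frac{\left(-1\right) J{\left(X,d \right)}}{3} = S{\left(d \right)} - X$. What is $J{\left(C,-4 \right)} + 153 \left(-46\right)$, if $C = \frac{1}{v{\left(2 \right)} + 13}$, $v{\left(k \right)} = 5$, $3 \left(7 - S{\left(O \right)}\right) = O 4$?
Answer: $- \frac{42449}{6} \approx -7074.8$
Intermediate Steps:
$S{\left(O \right)} = 7 - \frac{4 O}{3}$ ($S{\left(O \right)} = 7 - \frac{O 4}{3} = 7 - \frac{4 O}{3}$)
$C = \frac{1}{18}$ ($C = \frac{1}{5 + 13} = \frac{1}{18} \approx 0.055556$)
$J{\left(X,d \right)} = -21 + 3 X + 4 d$ ($J{\left(X,d \right)} = - 3 \left(\left(7 - \frac{4 d}{3}\right) - X\right) = - 3 \left(7 - X - \frac{4 d}{3}\right) = -21 + 3 X + 4 d$)
$J{\left(C,-4 \right)} + 153 \left(-46\right) = \left(-21 + 3 \cdot \frac{1}{18} + 4 \left(-4\right)\right) + 153 \left(-46\right) = \left(-21 + \frac{1}{6} - 16\right) - 7038 = - \frac{221}{6} - 7038 = - \frac{42449}{6}$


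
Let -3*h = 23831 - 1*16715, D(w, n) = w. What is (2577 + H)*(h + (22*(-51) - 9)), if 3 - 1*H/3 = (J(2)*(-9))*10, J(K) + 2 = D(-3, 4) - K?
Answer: -2438088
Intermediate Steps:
J(K) = -5 - K (J(K) = -2 + (-3 - K) = -5 - K)
h = -2372 (h = -(23831 - 1*16715)/3 = -(23831 - 16715)/3 = -⅓*7116 = -2372)
H = -1881 (H = 9 - 3*(-5 - 1*2)*(-9)*10 = 9 - 3*(-5 - 2)*(-9)*10 = 9 - 3*(-7*(-9))*10 = 9 - 189*10 = 9 - 3*630 = 9 - 1890 = -1881)
(2577 + H)*(h + (22*(-51) - 9)) = (2577 - 1881)*(-2372 + (22*(-51) - 9)) = 696*(-2372 + (-1122 - 9)) = 696*(-2372 - 1131) = 696*(-3503) = -2438088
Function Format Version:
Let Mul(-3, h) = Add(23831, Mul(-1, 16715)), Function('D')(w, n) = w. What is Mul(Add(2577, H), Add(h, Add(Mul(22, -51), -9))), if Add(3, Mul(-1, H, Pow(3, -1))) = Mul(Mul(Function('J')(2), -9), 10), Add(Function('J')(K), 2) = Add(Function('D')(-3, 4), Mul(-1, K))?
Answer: -2438088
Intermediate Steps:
Function('J')(K) = Add(-5, Mul(-1, K)) (Function('J')(K) = Add(-2, Add(-3, Mul(-1, K))) = Add(-5, Mul(-1, K)))
h = -2372 (h = Mul(Rational(-1, 3), Add(23831, Mul(-1, 16715))) = Mul(Rational(-1, 3), Add(23831, -16715)) = Mul(Rational(-1, 3), 7116) = -2372)
H = -1881 (H = Add(9, Mul(-3, Mul(Mul(Add(-5, Mul(-1, 2)), -9), 10))) = Add(9, Mul(-3, Mul(Mul(Add(-5, -2), -9), 10))) = Add(9, Mul(-3, Mul(Mul(-7, -9), 10))) = Add(9, Mul(-3, Mul(63, 10))) = Add(9, Mul(-3, 630)) = Add(9, -1890) = -1881)
Mul(Add(2577, H), Add(h, Add(Mul(22, -51), -9))) = Mul(Add(2577, -1881), Add(-2372, Add(Mul(22, -51), -9))) = Mul(696, Add(-2372, Add(-1122, -9))) = Mul(696, Add(-2372, -1131)) = Mul(696, -3503) = -2438088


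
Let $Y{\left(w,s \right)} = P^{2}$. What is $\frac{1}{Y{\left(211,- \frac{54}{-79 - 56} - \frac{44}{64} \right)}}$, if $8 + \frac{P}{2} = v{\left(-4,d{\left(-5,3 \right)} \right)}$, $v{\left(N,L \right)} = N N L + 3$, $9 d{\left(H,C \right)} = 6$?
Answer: $\frac{9}{1156} \approx 0.0077855$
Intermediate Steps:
$d{\left(H,C \right)} = \frac{2}{3}$ ($d{\left(H,C \right)} = \frac{1}{9} \cdot 6 = \frac{2}{3}$)
$v{\left(N,L \right)} = 3 + L N^{2}$ ($v{\left(N,L \right)} = N^{2} L + 3 = L N^{2} + 3 = 3 + L N^{2}$)
$P = \frac{34}{3}$ ($P = -16 + 2 \left(3 + \frac{2 \left(-4\right)^{2}}{3}\right) = -16 + 2 \left(3 + \frac{2}{3} \cdot 16\right) = -16 + 2 \left(3 + \frac{32}{3}\right) = -16 + 2 \cdot \frac{41}{3} = -16 + \frac{82}{3} = \frac{34}{3} \approx 11.333$)
$Y{\left(w,s \right)} = \frac{1156}{9}$ ($Y{\left(w,s \right)} = \left(\frac{34}{3}\right)^{2} = \frac{1156}{9}$)
$\frac{1}{Y{\left(211,- \frac{54}{-79 - 56} - \frac{44}{64} \right)}} = \frac{1}{\frac{1156}{9}} = \frac{9}{1156}$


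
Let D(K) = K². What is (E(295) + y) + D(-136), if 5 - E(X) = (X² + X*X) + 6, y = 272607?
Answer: 117052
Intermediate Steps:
E(X) = -1 - 2*X² (E(X) = 5 - ((X² + X*X) + 6) = 5 - ((X² + X²) + 6) = 5 - (2*X² + 6) = 5 - (6 + 2*X²) = 5 + (-6 - 2*X²) = -1 - 2*X²)
(E(295) + y) + D(-136) = ((-1 - 2*295²) + 272607) + (-136)² = ((-1 - 2*87025) + 272607) + 18496 = ((-1 - 174050) + 272607) + 18496 = (-174051 + 272607) + 18496 = 98556 + 18496 = 117052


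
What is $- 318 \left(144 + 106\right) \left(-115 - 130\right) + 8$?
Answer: $19477508$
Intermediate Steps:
$- 318 \left(144 + 106\right) \left(-115 - 130\right) + 8 = - 318 \cdot 250 \left(-245\right) + 8 = \left(-318\right) \left(-61250\right) + 8 = 19477500 + 8 = 19477508$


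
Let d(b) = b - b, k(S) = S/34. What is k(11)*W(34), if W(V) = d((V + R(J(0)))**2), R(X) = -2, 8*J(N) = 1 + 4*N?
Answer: 0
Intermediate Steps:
J(N) = 1/8 + N/2 (J(N) = (1 + 4*N)/8 = 1/8 + N/2)
k(S) = S/34 (k(S) = S*(1/34) = S/34)
d(b) = 0
W(V) = 0
k(11)*W(34) = ((1/34)*11)*0 = (11/34)*0 = 0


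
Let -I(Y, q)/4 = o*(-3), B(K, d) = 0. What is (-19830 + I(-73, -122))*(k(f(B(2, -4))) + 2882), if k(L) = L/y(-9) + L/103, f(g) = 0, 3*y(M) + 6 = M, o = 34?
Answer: -55974204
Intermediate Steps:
y(M) = -2 + M/3
I(Y, q) = 408 (I(Y, q) = -136*(-3) = -4*(-102) = 408)
k(L) = -98*L/515 (k(L) = L/(-2 + (⅓)*(-9)) + L/103 = L/(-2 - 3) + L*(1/103) = L/(-5) + L/103 = L*(-⅕) + L/103 = -L/5 + L/103 = -98*L/515)
(-19830 + I(-73, -122))*(k(f(B(2, -4))) + 2882) = (-19830 + 408)*(-98/515*0 + 2882) = -19422*(0 + 2882) = -19422*2882 = -55974204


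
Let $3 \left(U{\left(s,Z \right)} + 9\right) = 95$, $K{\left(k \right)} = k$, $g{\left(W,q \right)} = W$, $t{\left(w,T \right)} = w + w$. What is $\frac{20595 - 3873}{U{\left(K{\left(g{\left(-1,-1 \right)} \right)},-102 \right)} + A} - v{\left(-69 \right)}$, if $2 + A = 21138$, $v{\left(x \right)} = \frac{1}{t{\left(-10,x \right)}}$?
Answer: $\frac{266699}{317380} \approx 0.84031$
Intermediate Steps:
$t{\left(w,T \right)} = 2 w$
$v{\left(x \right)} = - \frac{1}{20}$ ($v{\left(x \right)} = \frac{1}{2 \left(-10\right)} = \frac{1}{-20} = - \frac{1}{20}$)
$U{\left(s,Z \right)} = \frac{68}{3}$ ($U{\left(s,Z \right)} = -9 + \frac{1}{3} \cdot 95 = -9 + \frac{95}{3} = \frac{68}{3}$)
$A = 21136$ ($A = -2 + 21138 = 21136$)
$\frac{20595 - 3873}{U{\left(K{\left(g{\left(-1,-1 \right)} \right)},-102 \right)} + A} - v{\left(-69 \right)} = \frac{20595 - 3873}{\frac{68}{3} + 21136} - - \frac{1}{20} = \frac{16722}{\frac{63476}{3}} + \frac{1}{20} = 16722 \cdot \frac{3}{63476} + \frac{1}{20} = \frac{25083}{31738} + \frac{1}{20} = \frac{266699}{317380}$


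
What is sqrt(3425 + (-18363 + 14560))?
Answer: 3*I*sqrt(42) ≈ 19.442*I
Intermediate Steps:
sqrt(3425 + (-18363 + 14560)) = sqrt(3425 - 3803) = sqrt(-378) = 3*I*sqrt(42)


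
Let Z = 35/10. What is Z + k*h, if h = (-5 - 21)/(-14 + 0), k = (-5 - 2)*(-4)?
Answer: 111/2 ≈ 55.500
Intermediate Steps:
k = 28 (k = -7*(-4) = 28)
Z = 7/2 (Z = 35*(1/10) = 7/2 ≈ 3.5000)
h = 13/7 (h = -26/(-14) = -26*(-1/14) = 13/7 ≈ 1.8571)
Z + k*h = 7/2 + 28*(13/7) = 7/2 + 52 = 111/2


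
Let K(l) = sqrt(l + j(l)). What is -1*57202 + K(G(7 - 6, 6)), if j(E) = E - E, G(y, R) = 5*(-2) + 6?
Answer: -57202 + 2*I ≈ -57202.0 + 2.0*I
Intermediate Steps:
G(y, R) = -4 (G(y, R) = -10 + 6 = -4)
j(E) = 0
K(l) = sqrt(l) (K(l) = sqrt(l + 0) = sqrt(l))
-1*57202 + K(G(7 - 6, 6)) = -1*57202 + sqrt(-4) = -57202 + 2*I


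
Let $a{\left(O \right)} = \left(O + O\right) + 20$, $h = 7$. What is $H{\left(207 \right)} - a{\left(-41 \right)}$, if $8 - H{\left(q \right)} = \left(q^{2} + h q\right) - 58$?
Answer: $-44170$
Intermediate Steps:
$a{\left(O \right)} = 20 + 2 O$ ($a{\left(O \right)} = 2 O + 20 = 20 + 2 O$)
$H{\left(q \right)} = 66 - q^{2} - 7 q$ ($H{\left(q \right)} = 8 - \left(\left(q^{2} + 7 q\right) - 58\right) = 8 - \left(-58 + q^{2} + 7 q\right) = 66 - q^{2} - 7 q$)
$H{\left(207 \right)} - a{\left(-41 \right)} = \left(66 - 207^{2} - 1449\right) - \left(20 + 2 \left(-41\right)\right) = \left(66 - 42849 - 1449\right) - \left(20 - 82\right) = \left(66 - 42849 - 1449\right) - -62 = -44232 + 62 = -44170$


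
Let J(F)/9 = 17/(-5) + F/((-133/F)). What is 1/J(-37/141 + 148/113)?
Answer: -18757469465/575370845474 ≈ -0.032601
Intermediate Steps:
J(F) = -153/5 - 9*F²/133 (J(F) = 9*(17/(-5) + F/((-133/F))) = 9*(17*(-⅕) + F*(-F/133)) = 9*(-17/5 - F²/133) = -153/5 - 9*F²/133)
1/J(-37/141 + 148/113) = 1/(-153/5 - 9*(-37/141 + 148/113)²/133) = 1/(-153/5 - 9*(16687/15933)²/133) = 1/(-153/5 - 9/133*278455969/253860489) = 1/(-153/5 - 278455969/3751493893) = 1/(-575370845474/18757469465) = -18757469465/575370845474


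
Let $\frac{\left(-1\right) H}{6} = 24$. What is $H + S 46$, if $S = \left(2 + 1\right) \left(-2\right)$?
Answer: $-420$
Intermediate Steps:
$H = -144$ ($H = \left(-6\right) 24 = -144$)
$S = -6$ ($S = 3 \left(-2\right) = -6$)
$H + S 46 = -144 - 276 = -420$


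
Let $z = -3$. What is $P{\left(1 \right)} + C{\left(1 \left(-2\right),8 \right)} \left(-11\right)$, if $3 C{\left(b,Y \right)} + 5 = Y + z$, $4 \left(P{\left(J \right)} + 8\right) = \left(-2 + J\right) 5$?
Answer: $- \frac{37}{4} \approx -9.25$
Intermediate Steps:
$P{\left(J \right)} = - \frac{21}{2} + \frac{5 J}{4}$ ($P{\left(J \right)} = -8 + \frac{\left(-2 + J\right) 5}{4} = -8 + \frac{-10 + 5 J}{4} = -8 + \left(- \frac{5}{2} + \frac{5 J}{4}\right) = - \frac{21}{2} + \frac{5 J}{4}$)
$C{\left(b,Y \right)} = - \frac{8}{3} + \frac{Y}{3}$ ($C{\left(b,Y \right)} = - \frac{5}{3} + \frac{Y - 3}{3} = - \frac{5}{3} + \frac{-3 + Y}{3} = - \frac{5}{3} + \left(-1 + \frac{Y}{3}\right) = - \frac{8}{3} + \frac{Y}{3}$)
$P{\left(1 \right)} + C{\left(1 \left(-2\right),8 \right)} \left(-11\right) = \left(- \frac{21}{2} + \frac{5}{4} \cdot 1\right) + \left(- \frac{8}{3} + \frac{1}{3} \cdot 8\right) \left(-11\right) = \left(- \frac{21}{2} + \frac{5}{4}\right) + \left(- \frac{8}{3} + \frac{8}{3}\right) \left(-11\right) = - \frac{37}{4} + 0 \left(-11\right) = - \frac{37}{4} + 0 = - \frac{37}{4}$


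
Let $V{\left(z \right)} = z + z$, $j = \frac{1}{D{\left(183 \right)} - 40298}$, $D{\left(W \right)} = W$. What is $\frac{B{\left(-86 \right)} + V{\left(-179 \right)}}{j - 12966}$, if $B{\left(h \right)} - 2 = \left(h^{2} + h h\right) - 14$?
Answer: $- \frac{578538530}{520131091} \approx -1.1123$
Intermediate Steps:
$B{\left(h \right)} = -12 + 2 h^{2}$ ($B{\left(h \right)} = 2 - \left(14 - h^{2} - h h\right) = 2 + \left(\left(h^{2} + h^{2}\right) - 14\right) = 2 + \left(2 h^{2} - 14\right) = 2 + \left(-14 + 2 h^{2}\right) = -12 + 2 h^{2}$)
$j = - \frac{1}{40115}$ ($j = \frac{1}{183 - 40298} = \frac{1}{-40115} = - \frac{1}{40115} \approx -2.4928 \cdot 10^{-5}$)
$V{\left(z \right)} = 2 z$
$\frac{B{\left(-86 \right)} + V{\left(-179 \right)}}{j - 12966} = \frac{\left(-12 + 2 \left(-86\right)^{2}\right) + 2 \left(-179\right)}{- \frac{1}{40115} - 12966} = \frac{\left(-12 + 2 \cdot 7396\right) - 358}{- \frac{520131091}{40115}} = \left(\left(-12 + 14792\right) - 358\right) \left(- \frac{40115}{520131091}\right) = \left(14780 - 358\right) \left(- \frac{40115}{520131091}\right) = 14422 \left(- \frac{40115}{520131091}\right) = - \frac{578538530}{520131091}$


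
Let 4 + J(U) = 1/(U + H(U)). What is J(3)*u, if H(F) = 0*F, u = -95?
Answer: 1045/3 ≈ 348.33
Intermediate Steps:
H(F) = 0
J(U) = -4 + 1/U (J(U) = -4 + 1/(U + 0) = -4 + 1/U)
J(3)*u = (-4 + 1/3)*(-95) = (-4 + ⅓)*(-95) = -11/3*(-95) = 1045/3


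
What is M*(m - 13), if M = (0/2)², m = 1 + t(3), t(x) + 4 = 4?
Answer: 0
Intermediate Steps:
t(x) = 0 (t(x) = -4 + 4 = 0)
m = 1 (m = 1 + 0 = 1)
M = 0 (M = (0*(½))² = 0² = 0)
M*(m - 13) = 0*(1 - 13) = 0*(-12) = 0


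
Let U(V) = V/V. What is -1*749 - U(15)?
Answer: -750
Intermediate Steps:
U(V) = 1
-1*749 - U(15) = -1*749 - 1*1 = -749 - 1 = -750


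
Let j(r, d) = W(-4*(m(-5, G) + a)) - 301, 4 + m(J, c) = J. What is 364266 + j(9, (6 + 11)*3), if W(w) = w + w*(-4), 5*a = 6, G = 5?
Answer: 1819357/5 ≈ 3.6387e+5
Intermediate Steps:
a = 6/5 (a = (⅕)*6 = 6/5 ≈ 1.2000)
m(J, c) = -4 + J
W(w) = -3*w (W(w) = w - 4*w = -3*w)
j(r, d) = -1973/5 (j(r, d) = -(-12)*((-4 - 5) + 6/5) - 301 = -(-12)*(-9 + 6/5) - 301 = -(-12)*(-39)/5 - 301 = -3*156/5 - 301 = -468/5 - 301 = -1973/5)
364266 + j(9, (6 + 11)*3) = 364266 - 1973/5 = 1819357/5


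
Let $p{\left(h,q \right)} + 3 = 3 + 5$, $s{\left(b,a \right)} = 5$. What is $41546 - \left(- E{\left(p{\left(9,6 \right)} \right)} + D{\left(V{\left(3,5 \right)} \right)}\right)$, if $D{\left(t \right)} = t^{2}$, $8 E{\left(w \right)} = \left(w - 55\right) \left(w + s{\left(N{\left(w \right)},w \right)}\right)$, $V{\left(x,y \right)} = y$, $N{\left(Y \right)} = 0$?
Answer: $\frac{82917}{2} \approx 41459.0$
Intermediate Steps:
$p{\left(h,q \right)} = 5$ ($p{\left(h,q \right)} = -3 + \left(3 + 5\right) = -3 + 8 = 5$)
$E{\left(w \right)} = \frac{\left(-55 + w\right) \left(5 + w\right)}{8}$ ($E{\left(w \right)} = \frac{\left(w - 55\right) \left(w + 5\right)}{8} = \frac{\left(-55 + w\right) \left(5 + w\right)}{8}$)
$41546 - \left(- E{\left(p{\left(9,6 \right)} \right)} + D{\left(V{\left(3,5 \right)} \right)}\right) = 41546 - \left(- (- \frac{275}{8} - \frac{125}{4} + \frac{5^{2}}{8}) + 5^{2}\right) = 41546 - \left(- (- \frac{275}{8} - \frac{125}{4} + \frac{1}{8} \cdot 25) + 25\right) = 41546 - \left(- (- \frac{275}{8} - \frac{125}{4} + \frac{25}{8}) + 25\right) = 41546 - \left(\left(-1\right) \left(- \frac{125}{2}\right) + 25\right) = 41546 - \left(\frac{125}{2} + 25\right) = 41546 - \frac{175}{2} = \frac{82917}{2}$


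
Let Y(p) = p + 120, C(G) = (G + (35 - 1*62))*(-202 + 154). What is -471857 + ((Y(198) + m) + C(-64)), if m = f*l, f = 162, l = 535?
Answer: -380501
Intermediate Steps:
C(G) = 1296 - 48*G (C(G) = (G + (35 - 62))*(-48) = (G - 27)*(-48) = (-27 + G)*(-48) = 1296 - 48*G)
Y(p) = 120 + p
m = 86670 (m = 162*535 = 86670)
-471857 + ((Y(198) + m) + C(-64)) = -471857 + (((120 + 198) + 86670) + (1296 - 48*(-64))) = -471857 + ((318 + 86670) + (1296 + 3072)) = -471857 + (86988 + 4368) = -471857 + 91356 = -380501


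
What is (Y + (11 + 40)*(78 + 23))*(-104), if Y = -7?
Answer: -534976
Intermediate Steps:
(Y + (11 + 40)*(78 + 23))*(-104) = (-7 + (11 + 40)*(78 + 23))*(-104) = (-7 + 51*101)*(-104) = (-7 + 5151)*(-104) = 5144*(-104) = -534976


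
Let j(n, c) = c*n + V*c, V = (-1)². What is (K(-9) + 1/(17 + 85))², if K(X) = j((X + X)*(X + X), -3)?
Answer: 9890103601/10404 ≈ 9.5061e+5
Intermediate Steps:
V = 1
j(n, c) = c + c*n (j(n, c) = c*n + 1*c = c*n + c = c + c*n)
K(X) = -3 - 12*X² (K(X) = -3*(1 + (X + X)*(X + X)) = -3*(1 + (2*X)*(2*X)) = -3*(1 + 4*X²) = -3 - 12*X²)
(K(-9) + 1/(17 + 85))² = ((-3 - 12*(-9)²) + 1/(17 + 85))² = ((-3 - 12*81) + 1/102)² = ((-3 - 972) + 1/102)² = (-975 + 1/102)² = (-99449/102)² = 9890103601/10404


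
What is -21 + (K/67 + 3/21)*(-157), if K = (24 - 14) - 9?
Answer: -21467/469 ≈ -45.772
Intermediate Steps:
K = 1 (K = 10 - 9 = 1)
-21 + (K/67 + 3/21)*(-157) = -21 + (1/67 + 3/21)*(-157) = -21 + (1*(1/67) + 3*(1/21))*(-157) = -21 + (1/67 + ⅐)*(-157) = -21 + (74/469)*(-157) = -21 - 11618/469 = -21467/469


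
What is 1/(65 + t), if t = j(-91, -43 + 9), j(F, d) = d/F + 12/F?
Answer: 91/5937 ≈ 0.015328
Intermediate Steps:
j(F, d) = 12/F + d/F
t = 22/91 (t = (12 + (-43 + 9))/(-91) = -(12 - 34)/91 = -1/91*(-22) = 22/91 ≈ 0.24176)
1/(65 + t) = 1/(65 + 22/91) = 1/(5937/91) = 91/5937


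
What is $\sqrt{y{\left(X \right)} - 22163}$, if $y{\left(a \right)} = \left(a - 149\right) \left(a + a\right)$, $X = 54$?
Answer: $i \sqrt{32423} \approx 180.06 i$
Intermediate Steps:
$y{\left(a \right)} = 2 a \left(-149 + a\right)$ ($y{\left(a \right)} = \left(-149 + a\right) 2 a = 2 a \left(-149 + a\right)$)
$\sqrt{y{\left(X \right)} - 22163} = \sqrt{2 \cdot 54 \left(-149 + 54\right) - 22163} = \sqrt{2 \cdot 54 \left(-95\right) - 22163} = \sqrt{-10260 - 22163} = \sqrt{-32423} = i \sqrt{32423}$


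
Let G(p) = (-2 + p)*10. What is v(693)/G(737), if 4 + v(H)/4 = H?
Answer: 1378/3675 ≈ 0.37497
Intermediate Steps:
G(p) = -20 + 10*p
v(H) = -16 + 4*H
v(693)/G(737) = (-16 + 4*693)/(-20 + 10*737) = (-16 + 2772)/(-20 + 7370) = 2756/7350 = 2756*(1/7350) = 1378/3675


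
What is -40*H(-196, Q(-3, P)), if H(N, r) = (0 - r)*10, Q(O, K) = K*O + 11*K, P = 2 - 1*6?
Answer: -12800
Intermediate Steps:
P = -4 (P = 2 - 6 = -4)
Q(O, K) = 11*K + K*O
H(N, r) = -10*r (H(N, r) = -r*10 = -10*r)
-40*H(-196, Q(-3, P)) = -(-400)*(-4*(11 - 3)) = -(-400)*(-4*8) = -(-400)*(-32) = -40*320 = -12800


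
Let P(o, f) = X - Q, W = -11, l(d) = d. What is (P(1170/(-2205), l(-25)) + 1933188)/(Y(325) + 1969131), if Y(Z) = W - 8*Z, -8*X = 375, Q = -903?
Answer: 15472353/15732160 ≈ 0.98349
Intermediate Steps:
X = -375/8 (X = -1/8*375 = -375/8 ≈ -46.875)
P(o, f) = 6849/8 (P(o, f) = -375/8 - 1*(-903) = -375/8 + 903 = 6849/8)
Y(Z) = -11 - 8*Z
(P(1170/(-2205), l(-25)) + 1933188)/(Y(325) + 1969131) = (6849/8 + 1933188)/((-11 - 8*325) + 1969131) = 15472353/(8*((-11 - 2600) + 1969131)) = 15472353/(8*(-2611 + 1969131)) = (15472353/8)/1966520 = (15472353/8)*(1/1966520) = 15472353/15732160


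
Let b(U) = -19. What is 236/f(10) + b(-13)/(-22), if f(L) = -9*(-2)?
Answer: 2767/198 ≈ 13.975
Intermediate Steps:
f(L) = 18
236/f(10) + b(-13)/(-22) = 236/18 - 19/(-22) = 236*(1/18) - 19*(-1/22) = 118/9 + 19/22 = 2767/198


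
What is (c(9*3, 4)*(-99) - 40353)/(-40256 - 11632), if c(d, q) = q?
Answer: 289/368 ≈ 0.78533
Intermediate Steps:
(c(9*3, 4)*(-99) - 40353)/(-40256 - 11632) = (4*(-99) - 40353)/(-40256 - 11632) = (-396 - 40353)/(-51888) = -40749*(-1/51888) = 289/368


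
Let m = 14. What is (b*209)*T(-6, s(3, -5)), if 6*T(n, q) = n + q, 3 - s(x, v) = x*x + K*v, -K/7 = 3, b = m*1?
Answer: -57057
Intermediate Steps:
b = 14 (b = 14*1 = 14)
K = -21 (K = -7*3 = -21)
s(x, v) = 3 - x² + 21*v (s(x, v) = 3 - (x*x - 21*v) = 3 - (x² - 21*v) = 3 + (-x² + 21*v) = 3 - x² + 21*v)
T(n, q) = n/6 + q/6 (T(n, q) = (n + q)/6 = n/6 + q/6)
(b*209)*T(-6, s(3, -5)) = (14*209)*((⅙)*(-6) + (3 - 1*3² + 21*(-5))/6) = 2926*(-1 + (3 - 1*9 - 105)/6) = 2926*(-1 + (3 - 9 - 105)/6) = 2926*(-1 + (⅙)*(-111)) = 2926*(-1 - 37/2) = 2926*(-39/2) = -57057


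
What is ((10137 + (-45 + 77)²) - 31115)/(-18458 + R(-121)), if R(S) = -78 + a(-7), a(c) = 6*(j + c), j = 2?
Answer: 9977/9283 ≈ 1.0748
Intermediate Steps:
a(c) = 12 + 6*c (a(c) = 6*(2 + c) = 12 + 6*c)
R(S) = -108 (R(S) = -78 + (12 + 6*(-7)) = -78 + (12 - 42) = -78 - 30 = -108)
((10137 + (-45 + 77)²) - 31115)/(-18458 + R(-121)) = ((10137 + (-45 + 77)²) - 31115)/(-18458 - 108) = ((10137 + 32²) - 31115)/(-18566) = ((10137 + 1024) - 31115)*(-1/18566) = (11161 - 31115)*(-1/18566) = -19954*(-1/18566) = 9977/9283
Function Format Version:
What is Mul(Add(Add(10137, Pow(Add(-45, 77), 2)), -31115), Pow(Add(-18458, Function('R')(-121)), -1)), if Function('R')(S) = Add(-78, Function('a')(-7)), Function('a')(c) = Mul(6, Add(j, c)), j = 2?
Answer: Rational(9977, 9283) ≈ 1.0748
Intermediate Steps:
Function('a')(c) = Add(12, Mul(6, c)) (Function('a')(c) = Mul(6, Add(2, c)) = Add(12, Mul(6, c)))
Function('R')(S) = -108 (Function('R')(S) = Add(-78, Add(12, Mul(6, -7))) = Add(-78, Add(12, -42)) = Add(-78, -30) = -108)
Mul(Add(Add(10137, Pow(Add(-45, 77), 2)), -31115), Pow(Add(-18458, Function('R')(-121)), -1)) = Mul(Add(Add(10137, Pow(Add(-45, 77), 2)), -31115), Pow(Add(-18458, -108), -1)) = Mul(Add(Add(10137, Pow(32, 2)), -31115), Pow(-18566, -1)) = Mul(Add(Add(10137, 1024), -31115), Rational(-1, 18566)) = Mul(Add(11161, -31115), Rational(-1, 18566)) = Mul(-19954, Rational(-1, 18566)) = Rational(9977, 9283)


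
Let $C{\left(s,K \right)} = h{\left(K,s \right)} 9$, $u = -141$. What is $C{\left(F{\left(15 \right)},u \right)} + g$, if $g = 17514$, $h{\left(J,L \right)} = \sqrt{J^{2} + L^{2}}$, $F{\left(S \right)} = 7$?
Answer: $17514 + 9 \sqrt{19930} \approx 18785.0$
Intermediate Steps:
$C{\left(s,K \right)} = 9 \sqrt{K^{2} + s^{2}}$ ($C{\left(s,K \right)} = \sqrt{K^{2} + s^{2}} \cdot 9 = 9 \sqrt{K^{2} + s^{2}}$)
$C{\left(F{\left(15 \right)},u \right)} + g = 9 \sqrt{\left(-141\right)^{2} + 7^{2}} + 17514 = 9 \sqrt{19881 + 49} + 17514 = 9 \sqrt{19930} + 17514 = 17514 + 9 \sqrt{19930}$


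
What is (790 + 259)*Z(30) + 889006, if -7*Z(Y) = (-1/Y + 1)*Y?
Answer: 6192621/7 ≈ 8.8466e+5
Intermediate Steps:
Z(Y) = -Y*(1 - 1/Y)/7 (Z(Y) = -(-1/Y + 1)*Y/7 = -(1 - 1/Y)*Y/7 = -Y*(1 - 1/Y)/7)
(790 + 259)*Z(30) + 889006 = (790 + 259)*(1/7 - 1/7*30) + 889006 = 1049*(1/7 - 30/7) + 889006 = 1049*(-29/7) + 889006 = -30421/7 + 889006 = 6192621/7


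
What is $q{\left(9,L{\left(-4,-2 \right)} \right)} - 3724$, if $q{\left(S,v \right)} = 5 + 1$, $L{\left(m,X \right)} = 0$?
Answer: $-3718$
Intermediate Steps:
$q{\left(S,v \right)} = 6$
$q{\left(9,L{\left(-4,-2 \right)} \right)} - 3724 = 6 - 3724 = -3718$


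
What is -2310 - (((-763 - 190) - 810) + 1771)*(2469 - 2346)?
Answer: -3294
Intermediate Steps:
-2310 - (((-763 - 190) - 810) + 1771)*(2469 - 2346) = -2310 - ((-953 - 810) + 1771)*123 = -2310 - (-1763 + 1771)*123 = -2310 - 8*123 = -2310 - 1*984 = -2310 - 984 = -3294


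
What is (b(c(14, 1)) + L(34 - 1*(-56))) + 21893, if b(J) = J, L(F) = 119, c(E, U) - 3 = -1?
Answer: 22014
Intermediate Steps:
c(E, U) = 2 (c(E, U) = 3 - 1 = 2)
(b(c(14, 1)) + L(34 - 1*(-56))) + 21893 = (2 + 119) + 21893 = 121 + 21893 = 22014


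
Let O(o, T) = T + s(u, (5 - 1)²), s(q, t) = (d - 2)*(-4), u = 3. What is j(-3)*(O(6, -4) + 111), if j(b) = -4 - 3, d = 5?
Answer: -665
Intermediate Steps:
s(q, t) = -12 (s(q, t) = (5 - 2)*(-4) = 3*(-4) = -12)
O(o, T) = -12 + T (O(o, T) = T - 12 = -12 + T)
j(b) = -7
j(-3)*(O(6, -4) + 111) = -7*((-12 - 4) + 111) = -7*(-16 + 111) = -7*95 = -665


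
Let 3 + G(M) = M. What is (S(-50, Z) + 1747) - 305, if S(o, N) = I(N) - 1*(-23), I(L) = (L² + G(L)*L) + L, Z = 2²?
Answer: 1489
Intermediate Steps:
Z = 4
G(M) = -3 + M
I(L) = L + L² + L*(-3 + L) (I(L) = (L² + (-3 + L)*L) + L = (L² + L*(-3 + L)) + L = L + L² + L*(-3 + L))
S(o, N) = 23 + 2*N*(-1 + N) (S(o, N) = 2*N*(-1 + N) - 1*(-23) = 2*N*(-1 + N) + 23 = 23 + 2*N*(-1 + N))
(S(-50, Z) + 1747) - 305 = ((23 + 2*4*(-1 + 4)) + 1747) - 305 = ((23 + 2*4*3) + 1747) - 305 = ((23 + 24) + 1747) - 305 = (47 + 1747) - 305 = 1794 - 305 = 1489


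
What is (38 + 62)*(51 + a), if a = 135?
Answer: 18600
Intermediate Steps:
(38 + 62)*(51 + a) = (38 + 62)*(51 + 135) = 100*186 = 18600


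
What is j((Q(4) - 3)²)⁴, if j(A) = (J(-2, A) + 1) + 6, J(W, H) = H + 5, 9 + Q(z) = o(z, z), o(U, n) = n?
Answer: 33362176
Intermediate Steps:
Q(z) = -9 + z
J(W, H) = 5 + H
j(A) = 12 + A (j(A) = ((5 + A) + 1) + 6 = (6 + A) + 6 = 12 + A)
j((Q(4) - 3)²)⁴ = (12 + ((-9 + 4) - 3)²)⁴ = (12 + (-5 - 3)²)⁴ = (12 + (-8)²)⁴ = (12 + 64)⁴ = 76⁴ = 33362176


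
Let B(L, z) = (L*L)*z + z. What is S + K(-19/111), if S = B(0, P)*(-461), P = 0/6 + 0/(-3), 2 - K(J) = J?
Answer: 241/111 ≈ 2.1712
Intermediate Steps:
K(J) = 2 - J
P = 0 (P = 0*(⅙) + 0*(-⅓) = 0 + 0 = 0)
B(L, z) = z + z*L² (B(L, z) = L²*z + z = z*L² + z = z + z*L²)
S = 0 (S = (0*(1 + 0²))*(-461) = (0*(1 + 0))*(-461) = (0*1)*(-461) = 0*(-461) = 0)
S + K(-19/111) = 0 + (2 - (-19)/111) = 0 + (2 - 1*(-19/111)) = 0 + (2 + 19/111) = 0 + 241/111 = 241/111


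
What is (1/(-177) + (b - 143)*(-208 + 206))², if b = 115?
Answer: 98227921/31329 ≈ 3135.4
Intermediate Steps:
(1/(-177) + (b - 143)*(-208 + 206))² = (1/(-177) + (115 - 143)*(-208 + 206))² = (-1/177 - 28*(-2))² = (-1/177 + 56)² = (9911/177)² = 98227921/31329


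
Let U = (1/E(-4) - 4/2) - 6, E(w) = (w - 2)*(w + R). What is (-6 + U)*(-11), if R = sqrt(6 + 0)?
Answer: 2299/15 - 11*sqrt(6)/60 ≈ 152.82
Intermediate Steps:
R = sqrt(6) ≈ 2.4495
E(w) = (-2 + w)*(w + sqrt(6)) (E(w) = (w - 2)*(w + sqrt(6)) = (-2 + w)*(w + sqrt(6)))
U = -8 + 1/(24 - 6*sqrt(6)) (U = (1/((-4)**2 - 2*(-4) - 2*sqrt(6) - 4*sqrt(6)) - 4/2) - 6 = (1/(16 + 8 - 2*sqrt(6) - 4*sqrt(6)) - 4*1/2) - 6 = (1/(24 - 6*sqrt(6)) - 2) - 6 = (-2 + 1/(24 - 6*sqrt(6))) - 6 = -8 + 1/(24 - 6*sqrt(6)) ≈ -7.8925)
(-6 + U)*(-11) = (-6 + (-119/15 + sqrt(6)/60))*(-11) = (-209/15 + sqrt(6)/60)*(-11) = 2299/15 - 11*sqrt(6)/60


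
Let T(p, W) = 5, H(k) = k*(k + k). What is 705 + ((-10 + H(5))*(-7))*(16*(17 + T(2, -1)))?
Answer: -97855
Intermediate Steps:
H(k) = 2*k² (H(k) = k*(2*k) = 2*k²)
705 + ((-10 + H(5))*(-7))*(16*(17 + T(2, -1))) = 705 + ((-10 + 2*5²)*(-7))*(16*(17 + 5)) = 705 + ((-10 + 2*25)*(-7))*(16*22) = 705 + ((-10 + 50)*(-7))*352 = 705 + (40*(-7))*352 = 705 - 280*352 = 705 - 98560 = -97855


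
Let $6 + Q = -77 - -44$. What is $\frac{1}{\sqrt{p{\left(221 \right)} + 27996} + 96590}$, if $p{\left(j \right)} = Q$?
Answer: $\frac{96590}{9329600143} - \frac{\sqrt{27957}}{9329600143} \approx 1.0335 \cdot 10^{-5}$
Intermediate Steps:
$Q = -39$ ($Q = -6 - 33 = -39$)
$p{\left(j \right)} = -39$
$\frac{1}{\sqrt{p{\left(221 \right)} + 27996} + 96590} = \frac{1}{\sqrt{-39 + 27996} + 96590} = \frac{1}{\sqrt{27957} + 96590} = \frac{1}{96590 + \sqrt{27957}}$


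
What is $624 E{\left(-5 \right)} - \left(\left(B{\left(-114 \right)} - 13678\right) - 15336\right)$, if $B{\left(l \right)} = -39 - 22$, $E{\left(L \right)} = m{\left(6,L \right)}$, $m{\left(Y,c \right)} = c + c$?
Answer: $22835$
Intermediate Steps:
$m{\left(Y,c \right)} = 2 c$
$E{\left(L \right)} = 2 L$
$B{\left(l \right)} = -61$ ($B{\left(l \right)} = -39 - 22 = -61$)
$624 E{\left(-5 \right)} - \left(\left(B{\left(-114 \right)} - 13678\right) - 15336\right) = 624 \cdot 2 \left(-5\right) - \left(\left(-61 - 13678\right) - 15336\right) = 624 \left(-10\right) - \left(-13739 - 15336\right) = -6240 - -29075 = -6240 + 29075 = 22835$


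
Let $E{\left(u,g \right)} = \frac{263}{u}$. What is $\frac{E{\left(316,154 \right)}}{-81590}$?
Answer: $- \frac{263}{25782440} \approx -1.0201 \cdot 10^{-5}$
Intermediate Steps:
$\frac{E{\left(316,154 \right)}}{-81590} = \frac{263 \cdot \frac{1}{316}}{-81590} = 263 \cdot \frac{1}{316} \left(- \frac{1}{81590}\right) = \frac{263}{316} \left(- \frac{1}{81590}\right) = - \frac{263}{25782440}$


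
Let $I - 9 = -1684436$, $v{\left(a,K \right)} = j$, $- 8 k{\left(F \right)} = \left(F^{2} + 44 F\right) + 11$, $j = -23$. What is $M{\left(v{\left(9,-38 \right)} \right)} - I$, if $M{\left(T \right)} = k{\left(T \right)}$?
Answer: $1684486$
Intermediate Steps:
$k{\left(F \right)} = - \frac{11}{8} - \frac{11 F}{2} - \frac{F^{2}}{8}$ ($k{\left(F \right)} = - \frac{\left(F^{2} + 44 F\right) + 11}{8} = - \frac{11 + F^{2} + 44 F}{8} = - \frac{11}{8} - \frac{11 F}{2} - \frac{F^{2}}{8}$)
$v{\left(a,K \right)} = -23$
$M{\left(T \right)} = - \frac{11}{8} - \frac{11 T}{2} - \frac{T^{2}}{8}$
$I = -1684427$ ($I = 9 - 1684436 = -1684427$)
$M{\left(v{\left(9,-38 \right)} \right)} - I = \left(- \frac{11}{8} - - \frac{253}{2} - \frac{\left(-23\right)^{2}}{8}\right) - -1684427 = \left(- \frac{11}{8} + \frac{253}{2} - \frac{529}{8}\right) + 1684427 = 59 + 1684427 = 1684486$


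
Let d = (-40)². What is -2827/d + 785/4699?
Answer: -12028073/7518400 ≈ -1.5998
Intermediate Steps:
d = 1600
-2827/d + 785/4699 = -2827/1600 + 785/4699 = -12028073/7518400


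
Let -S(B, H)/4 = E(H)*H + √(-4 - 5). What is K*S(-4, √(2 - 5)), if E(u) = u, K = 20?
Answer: 240 - 240*I ≈ 240.0 - 240.0*I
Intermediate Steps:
S(B, H) = -12*I - 4*H² (S(B, H) = -4*(H*H + √(-4 - 5)) = -4*(H² + √(-9)) = -4*(H² + 3*I) = -12*I - 4*H²)
K*S(-4, √(2 - 5)) = 20*(-12*I - 4*(√(2 - 5))²) = 20*(-12*I - 4*(√(-3))²) = 20*(-12*I - 4*(I*√3)²) = 20*(-12*I - 4*(-3)) = 20*(-12*I + 12) = 20*(12 - 12*I) = 240 - 240*I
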